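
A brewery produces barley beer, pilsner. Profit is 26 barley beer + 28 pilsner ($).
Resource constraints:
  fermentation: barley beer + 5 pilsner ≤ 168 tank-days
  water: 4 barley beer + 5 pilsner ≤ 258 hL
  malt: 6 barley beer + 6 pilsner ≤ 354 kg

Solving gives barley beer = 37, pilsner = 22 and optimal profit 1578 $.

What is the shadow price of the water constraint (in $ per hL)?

At the optimum: fermentation uses 147 of 168 (slack = 21); water uses 258 of 258 (binding); malt uses 354 of 354 (binding).
Slack constraints have shadow price 0 (complementary slackness).
From A_Bᵀ y = c: 4·y_water + 6·y_malt = 26; 5·y_water + 6·y_malt = 28.
Solving: y_water = 2, y_malt = 3.
Shadow price of water = 2.

2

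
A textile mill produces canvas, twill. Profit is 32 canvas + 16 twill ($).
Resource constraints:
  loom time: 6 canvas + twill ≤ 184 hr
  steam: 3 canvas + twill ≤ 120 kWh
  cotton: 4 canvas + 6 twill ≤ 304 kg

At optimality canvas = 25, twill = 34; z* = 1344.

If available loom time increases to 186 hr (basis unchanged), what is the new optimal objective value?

At the optimum: loom time uses 184 of 184 (binding); steam uses 109 of 120 (slack = 11); cotton uses 304 of 304 (binding).
By complementary slackness, y = 0 for the non-binding constraint.
From A_Bᵀ y = c: 6·y_loom time + 4·y_cotton = 32; 1·y_loom time + 6·y_cotton = 16.
Solving: y_loom time = 4, y_cotton = 2.
Δz = y_loom time·Δb = 4 × (2) = 8, so new z* = 1344 + 8 = 1352.

1352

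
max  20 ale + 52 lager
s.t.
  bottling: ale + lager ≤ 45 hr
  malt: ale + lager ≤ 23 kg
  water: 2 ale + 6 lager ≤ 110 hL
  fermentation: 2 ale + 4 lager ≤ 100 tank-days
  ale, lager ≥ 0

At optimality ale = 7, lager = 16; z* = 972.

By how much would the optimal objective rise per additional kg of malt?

4

At the optimum: bottling uses 23 of 45 (slack = 22); malt uses 23 of 23 (binding); water uses 110 of 110 (binding); fermentation uses 78 of 100 (slack = 22).
Since bottling, fermentation are not tight, their duals are 0.
From A_Bᵀ y = c: 1·y_malt + 2·y_water = 20; 1·y_malt + 6·y_water = 52.
Solving: y_malt = 4, y_water = 8.
Shadow price of malt = 4.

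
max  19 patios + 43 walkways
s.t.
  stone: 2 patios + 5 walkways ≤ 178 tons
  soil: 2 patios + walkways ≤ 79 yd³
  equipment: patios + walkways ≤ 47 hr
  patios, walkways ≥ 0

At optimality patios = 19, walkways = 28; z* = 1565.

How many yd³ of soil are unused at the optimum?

13

soil used = 2·19 + 1·28 = 66; slack = 79 − 66 = 13.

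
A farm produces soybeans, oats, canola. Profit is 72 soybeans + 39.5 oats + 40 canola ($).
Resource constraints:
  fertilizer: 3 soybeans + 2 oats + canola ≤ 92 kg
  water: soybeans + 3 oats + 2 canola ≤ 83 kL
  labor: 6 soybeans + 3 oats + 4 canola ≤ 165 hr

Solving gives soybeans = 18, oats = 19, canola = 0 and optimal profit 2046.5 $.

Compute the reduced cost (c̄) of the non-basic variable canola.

Binding: fertilizer and labor. Non-binding: water (8 unused).
Slack constraints have shadow price 0 (complementary slackness).
Dual feasibility on the basic columns requires 3·y_fertilizer + 6·y_labor = 72, 2·y_fertilizer + 3·y_labor = 39.5.
Solving: y_fertilizer = 7, y_labor = 8.5.
Reduced cost of canola: c₃ − yᵀa₃ = 40 − (7·1 + 8.5·4) = 40 − 41 = -1.

-1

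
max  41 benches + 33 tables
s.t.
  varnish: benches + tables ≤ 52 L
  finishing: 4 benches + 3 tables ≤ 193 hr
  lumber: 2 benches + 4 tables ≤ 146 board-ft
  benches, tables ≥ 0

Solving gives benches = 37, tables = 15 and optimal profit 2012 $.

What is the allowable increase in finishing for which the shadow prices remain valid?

Binding constraints: varnish, finishing. The basis is B = [[1,1],[4,3]] with det -1.
Per unit increase in finishing, x* moves by d = (1, -1).
The basis stays optimal until tables reaches 0; allowable increase = 15 hr.

15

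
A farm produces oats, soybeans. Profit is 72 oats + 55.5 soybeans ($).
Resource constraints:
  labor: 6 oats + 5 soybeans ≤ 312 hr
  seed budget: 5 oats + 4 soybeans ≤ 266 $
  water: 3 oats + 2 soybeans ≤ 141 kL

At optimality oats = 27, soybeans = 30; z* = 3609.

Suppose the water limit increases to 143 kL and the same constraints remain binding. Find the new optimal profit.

3627

Binding: labor and water. Non-binding: seed budget (11 unused).
By complementary slackness, y = 0 for the non-binding constraint.
Dual feasibility on the basic columns requires 6·y_labor + 3·y_water = 72, 5·y_labor + 2·y_water = 55.5.
Solving: y_labor = 7.5, y_water = 9.
Δz = y_water·Δb = 9 × (2) = 18, so new z* = 3609 + 18 = 3627.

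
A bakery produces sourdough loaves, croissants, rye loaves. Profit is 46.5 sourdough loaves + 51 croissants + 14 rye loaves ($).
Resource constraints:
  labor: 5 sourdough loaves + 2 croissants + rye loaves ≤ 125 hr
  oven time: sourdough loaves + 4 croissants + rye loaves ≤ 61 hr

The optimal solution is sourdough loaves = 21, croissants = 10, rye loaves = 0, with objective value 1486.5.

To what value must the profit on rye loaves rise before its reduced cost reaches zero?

16.5

Both labor and oven time are binding at x*.
From A_Bᵀ y = c: 5·y_labor + 1·y_oven time = 46.5; 2·y_labor + 4·y_oven time = 51.
→ y_labor = 7.5 and y_oven time = 9.
rye loaves enters the basis when its profit ≥ yᵀa₃ = 7.5·1 + 9·1 = 16.5.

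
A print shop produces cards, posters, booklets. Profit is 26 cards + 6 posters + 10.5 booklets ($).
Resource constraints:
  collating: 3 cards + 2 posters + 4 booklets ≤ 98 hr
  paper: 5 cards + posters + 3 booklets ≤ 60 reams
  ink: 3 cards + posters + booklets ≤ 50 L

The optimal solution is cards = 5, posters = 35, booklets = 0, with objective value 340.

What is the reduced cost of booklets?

Binding: paper and ink. Non-binding: collating (13 unused).
Since collating is not tight, its dual is 0.
The binding rows give the dual system: 5·y_paper + 3·y_ink = 26 and 1·y_paper + 1·y_ink = 6.
→ y_paper = 4 and y_ink = 2.
Reduced cost of booklets: c₃ − yᵀa₃ = 10.5 − (4·3 + 2·1) = 10.5 − 14 = -3.5.

-3.5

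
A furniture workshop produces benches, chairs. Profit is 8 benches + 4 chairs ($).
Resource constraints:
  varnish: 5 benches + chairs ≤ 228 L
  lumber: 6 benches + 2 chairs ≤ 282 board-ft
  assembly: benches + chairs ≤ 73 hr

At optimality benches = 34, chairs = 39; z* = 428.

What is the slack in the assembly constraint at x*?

0

assembly used = 1·34 + 1·39 = 73; slack = 73 − 73 = 0.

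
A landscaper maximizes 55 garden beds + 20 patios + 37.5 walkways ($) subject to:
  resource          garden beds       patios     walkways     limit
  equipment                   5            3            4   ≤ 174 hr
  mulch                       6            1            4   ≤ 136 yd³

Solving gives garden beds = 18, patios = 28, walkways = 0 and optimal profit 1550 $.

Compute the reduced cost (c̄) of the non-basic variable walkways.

-2.5

At the optimum: equipment uses 174 of 174 (binding); mulch uses 136 of 136 (binding).
From A_Bᵀ y = c: 5·y_equipment + 6·y_mulch = 55; 3·y_equipment + 1·y_mulch = 20.
This yields shadow prices y_equipment = 5, y_mulch = 5.
Reduced cost of walkways: c₃ − yᵀa₃ = 37.5 − (5·4 + 5·4) = 37.5 − 40 = -2.5.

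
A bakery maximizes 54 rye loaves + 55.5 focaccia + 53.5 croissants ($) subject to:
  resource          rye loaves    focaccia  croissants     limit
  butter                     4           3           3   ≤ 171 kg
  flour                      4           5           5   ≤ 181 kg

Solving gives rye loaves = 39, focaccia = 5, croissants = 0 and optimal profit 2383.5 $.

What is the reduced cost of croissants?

Both butter and flour are binding at x*.
The binding rows give the dual system: 4·y_butter + 4·y_flour = 54 and 3·y_butter + 5·y_flour = 55.5.
Solving: y_butter = 6, y_flour = 7.5.
Reduced cost of croissants: c₃ − yᵀa₃ = 53.5 − (6·3 + 7.5·5) = 53.5 − 55.5 = -2.

-2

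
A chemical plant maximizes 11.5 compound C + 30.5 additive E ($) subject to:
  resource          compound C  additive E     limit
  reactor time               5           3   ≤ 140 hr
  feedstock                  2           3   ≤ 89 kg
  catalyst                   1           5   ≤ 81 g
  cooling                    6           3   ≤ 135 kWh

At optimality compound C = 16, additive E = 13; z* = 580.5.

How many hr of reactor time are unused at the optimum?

21

reactor time used = 5·16 + 3·13 = 119; slack = 140 − 119 = 21.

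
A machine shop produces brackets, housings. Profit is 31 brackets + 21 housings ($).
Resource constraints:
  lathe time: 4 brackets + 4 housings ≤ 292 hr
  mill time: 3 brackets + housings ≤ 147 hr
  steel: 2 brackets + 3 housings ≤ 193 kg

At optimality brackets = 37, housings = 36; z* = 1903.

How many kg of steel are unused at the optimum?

11

steel used = 2·37 + 3·36 = 182; slack = 193 − 182 = 11.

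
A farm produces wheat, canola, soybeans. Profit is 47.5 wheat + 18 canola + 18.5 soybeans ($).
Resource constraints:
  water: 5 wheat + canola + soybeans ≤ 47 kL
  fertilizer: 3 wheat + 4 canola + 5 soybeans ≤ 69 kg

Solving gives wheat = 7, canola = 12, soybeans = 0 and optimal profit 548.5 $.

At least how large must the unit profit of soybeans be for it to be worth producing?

Both water and fertilizer are binding at x*.
Dual feasibility on the basic columns requires 5·y_water + 3·y_fertilizer = 47.5, 1·y_water + 4·y_fertilizer = 18.
→ y_water = 8 and y_fertilizer = 2.5.
soybeans enters the basis when its profit ≥ yᵀa₃ = 8·1 + 2.5·5 = 20.5.

20.5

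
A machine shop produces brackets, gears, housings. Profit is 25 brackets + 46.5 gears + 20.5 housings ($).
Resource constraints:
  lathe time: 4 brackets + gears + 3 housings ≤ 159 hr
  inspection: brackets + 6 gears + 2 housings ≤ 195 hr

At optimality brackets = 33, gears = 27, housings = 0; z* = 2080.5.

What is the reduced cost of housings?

Both lathe time and inspection are binding at x*.
From A_Bᵀ y = c: 4·y_lathe time + 1·y_inspection = 25; 1·y_lathe time + 6·y_inspection = 46.5.
This yields shadow prices y_lathe time = 4.5, y_inspection = 7.
Reduced cost of housings: c₃ − yᵀa₃ = 20.5 − (4.5·3 + 7·2) = 20.5 − 27.5 = -7.

-7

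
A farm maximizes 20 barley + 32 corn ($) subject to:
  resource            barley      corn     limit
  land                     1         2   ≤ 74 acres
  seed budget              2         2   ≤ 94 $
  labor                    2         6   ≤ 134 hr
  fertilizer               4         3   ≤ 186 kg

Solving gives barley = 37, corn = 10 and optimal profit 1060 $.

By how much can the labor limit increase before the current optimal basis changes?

68

Binding constraints: seed budget, labor. The basis is B = [[2,2],[2,6]] with det 8.
Per unit increase in labor, x* moves by d = (-0.25, 0.25).
The basis stays optimal until land becomes binding; allowable increase = 68 hr.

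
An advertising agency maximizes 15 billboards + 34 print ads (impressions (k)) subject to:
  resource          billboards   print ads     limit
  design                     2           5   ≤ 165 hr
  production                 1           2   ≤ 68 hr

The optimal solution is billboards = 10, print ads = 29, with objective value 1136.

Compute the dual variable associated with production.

7

Both design and production are binding at x*.
The binding rows give the dual system: 2·y_design + 1·y_production = 15 and 5·y_design + 2·y_production = 34.
Solving: y_design = 4, y_production = 7.
Shadow price of production = 7.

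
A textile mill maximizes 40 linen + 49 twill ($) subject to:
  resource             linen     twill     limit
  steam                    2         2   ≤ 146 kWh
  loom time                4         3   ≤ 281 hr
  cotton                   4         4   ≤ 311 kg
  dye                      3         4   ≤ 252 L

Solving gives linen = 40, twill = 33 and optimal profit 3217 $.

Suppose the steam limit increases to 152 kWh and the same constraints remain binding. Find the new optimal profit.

Check each constraint at x*: steam 146/146 (tight); loom time 259/281 (slack 22); cotton 292/311 (slack 19); dye 252/252 (tight).
By complementary slackness, y = 0 for the non-binding constraints.
Dual feasibility on the basic columns requires 2·y_steam + 3·y_dye = 40, 2·y_steam + 4·y_dye = 49.
This yields shadow prices y_steam = 6.5, y_dye = 9.
Δz = y_steam·Δb = 6.5 × (6) = 39, so new z* = 3217 + 39 = 3256.

3256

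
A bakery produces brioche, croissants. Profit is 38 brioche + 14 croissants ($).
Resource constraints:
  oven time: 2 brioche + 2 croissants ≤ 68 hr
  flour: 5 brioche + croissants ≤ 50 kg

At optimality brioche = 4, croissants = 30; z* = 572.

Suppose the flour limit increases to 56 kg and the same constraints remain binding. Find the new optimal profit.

At the optimum: oven time uses 68 of 68 (binding); flour uses 50 of 50 (binding).
Dual feasibility on the basic columns requires 2·y_oven time + 5·y_flour = 38, 2·y_oven time + 1·y_flour = 14.
Solving: y_oven time = 4, y_flour = 6.
Δz = y_flour·Δb = 6 × (6) = 36, so new z* = 572 + 36 = 608.

608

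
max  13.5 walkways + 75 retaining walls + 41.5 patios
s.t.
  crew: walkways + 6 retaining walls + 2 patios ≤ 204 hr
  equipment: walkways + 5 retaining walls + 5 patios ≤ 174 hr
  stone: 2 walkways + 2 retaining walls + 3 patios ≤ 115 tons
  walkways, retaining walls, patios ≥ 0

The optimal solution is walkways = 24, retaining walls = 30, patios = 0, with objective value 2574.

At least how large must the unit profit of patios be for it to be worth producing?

45

Binding: crew and equipment. Non-binding: stone (7 unused).
By complementary slackness, y = 0 for the non-binding constraint.
The binding rows give the dual system: 1·y_crew + 1·y_equipment = 13.5 and 6·y_crew + 5·y_equipment = 75.
This yields shadow prices y_crew = 7.5, y_equipment = 6.
patios enters the basis when its profit ≥ yᵀa₃ = 7.5·2 + 6·5 = 45.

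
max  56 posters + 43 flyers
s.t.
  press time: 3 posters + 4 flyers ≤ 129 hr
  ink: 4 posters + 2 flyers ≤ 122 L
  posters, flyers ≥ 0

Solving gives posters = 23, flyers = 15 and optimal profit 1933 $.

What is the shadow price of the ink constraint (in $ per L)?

Check each constraint at x*: press time 129/129 (tight); ink 122/122 (tight).
The binding rows give the dual system: 3·y_press time + 4·y_ink = 56 and 4·y_press time + 2·y_ink = 43.
→ y_press time = 6 and y_ink = 9.5.
Shadow price of ink = 9.5.

9.5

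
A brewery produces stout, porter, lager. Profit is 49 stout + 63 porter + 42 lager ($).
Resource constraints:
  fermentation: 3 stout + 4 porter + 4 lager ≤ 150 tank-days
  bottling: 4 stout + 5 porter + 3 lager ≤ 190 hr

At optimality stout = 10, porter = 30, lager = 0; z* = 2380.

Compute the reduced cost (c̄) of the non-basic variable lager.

-7

Both fermentation and bottling are binding at x*.
The binding rows give the dual system: 3·y_fermentation + 4·y_bottling = 49 and 4·y_fermentation + 5·y_bottling = 63.
Solving: y_fermentation = 7, y_bottling = 7.
Reduced cost of lager: c₃ − yᵀa₃ = 42 − (7·4 + 7·3) = 42 − 49 = -7.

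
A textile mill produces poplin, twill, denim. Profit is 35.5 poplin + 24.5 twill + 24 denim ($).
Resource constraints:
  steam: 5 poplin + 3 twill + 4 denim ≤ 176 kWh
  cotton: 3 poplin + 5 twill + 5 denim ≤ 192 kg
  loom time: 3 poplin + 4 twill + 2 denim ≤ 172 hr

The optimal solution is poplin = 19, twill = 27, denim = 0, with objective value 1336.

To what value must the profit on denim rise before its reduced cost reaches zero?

At the optimum: steam uses 176 of 176 (binding); cotton uses 192 of 192 (binding); loom time uses 165 of 172 (slack = 7).
By complementary slackness, y = 0 for the non-binding constraint.
Dual feasibility on the basic columns requires 5·y_steam + 3·y_cotton = 35.5, 3·y_steam + 5·y_cotton = 24.5.
This yields shadow prices y_steam = 6.5, y_cotton = 1.
denim enters the basis when its profit ≥ yᵀa₃ = 6.5·4 + 1·5 = 31.

31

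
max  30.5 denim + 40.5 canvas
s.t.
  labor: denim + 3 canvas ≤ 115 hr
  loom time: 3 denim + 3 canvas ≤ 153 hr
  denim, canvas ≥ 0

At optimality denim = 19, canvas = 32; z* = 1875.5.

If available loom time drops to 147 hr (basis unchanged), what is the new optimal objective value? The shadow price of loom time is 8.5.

1824.5

Δb = -6, so new z* = 1875.5 + (8.5)·(-6) = 1875.5 − 51 = 1824.5.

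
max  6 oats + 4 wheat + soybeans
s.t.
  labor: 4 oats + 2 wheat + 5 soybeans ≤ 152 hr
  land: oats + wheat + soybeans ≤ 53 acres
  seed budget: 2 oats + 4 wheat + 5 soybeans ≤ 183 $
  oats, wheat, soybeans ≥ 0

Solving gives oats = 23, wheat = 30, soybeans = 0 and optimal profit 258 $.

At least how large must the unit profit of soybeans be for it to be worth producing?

At the optimum: labor uses 152 of 152 (binding); land uses 53 of 53 (binding); seed budget uses 166 of 183 (slack = 17).
By complementary slackness, y = 0 for the non-binding constraint.
Dual feasibility on the basic columns requires 4·y_labor + 1·y_land = 6, 2·y_labor + 1·y_land = 4.
This yields shadow prices y_labor = 1, y_land = 2.
soybeans enters the basis when its profit ≥ yᵀa₃ = 1·5 + 2·1 = 7.

7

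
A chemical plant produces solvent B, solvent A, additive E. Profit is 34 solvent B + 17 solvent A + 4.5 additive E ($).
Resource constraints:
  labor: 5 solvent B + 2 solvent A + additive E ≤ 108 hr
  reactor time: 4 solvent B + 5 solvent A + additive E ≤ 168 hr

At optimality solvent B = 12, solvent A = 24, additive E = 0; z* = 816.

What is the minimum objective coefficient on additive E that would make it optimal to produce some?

7

Check each constraint at x*: labor 108/108 (tight); reactor time 168/168 (tight).
From A_Bᵀ y = c: 5·y_labor + 4·y_reactor time = 34; 2·y_labor + 5·y_reactor time = 17.
Solving: y_labor = 6, y_reactor time = 1.
additive E enters the basis when its profit ≥ yᵀa₃ = 6·1 + 1·1 = 7.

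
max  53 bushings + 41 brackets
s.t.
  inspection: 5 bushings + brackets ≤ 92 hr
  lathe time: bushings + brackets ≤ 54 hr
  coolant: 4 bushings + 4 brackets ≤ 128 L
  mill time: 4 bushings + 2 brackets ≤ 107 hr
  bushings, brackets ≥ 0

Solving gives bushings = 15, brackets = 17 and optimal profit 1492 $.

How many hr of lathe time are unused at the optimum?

lathe time used = 1·15 + 1·17 = 32; slack = 54 − 32 = 22.

22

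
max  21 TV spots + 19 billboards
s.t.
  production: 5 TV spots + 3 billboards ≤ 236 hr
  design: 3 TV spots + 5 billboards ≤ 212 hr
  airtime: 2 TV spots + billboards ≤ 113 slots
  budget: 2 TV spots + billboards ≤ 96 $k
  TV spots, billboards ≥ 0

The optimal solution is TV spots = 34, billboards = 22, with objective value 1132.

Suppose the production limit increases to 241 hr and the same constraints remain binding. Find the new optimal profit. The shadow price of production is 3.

1147

Δb = 5, so new z* = 1132 + (3)·(5) = 1132 + 15 = 1147.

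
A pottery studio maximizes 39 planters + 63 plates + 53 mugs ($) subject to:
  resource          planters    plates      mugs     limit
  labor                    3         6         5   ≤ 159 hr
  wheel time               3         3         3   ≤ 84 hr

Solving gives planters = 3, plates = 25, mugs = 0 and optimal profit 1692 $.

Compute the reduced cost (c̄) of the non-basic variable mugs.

At the optimum: labor uses 159 of 159 (binding); wheel time uses 84 of 84 (binding).
The binding rows give the dual system: 3·y_labor + 3·y_wheel time = 39 and 6·y_labor + 3·y_wheel time = 63.
This yields shadow prices y_labor = 8, y_wheel time = 5.
Reduced cost of mugs: c₃ − yᵀa₃ = 53 − (8·5 + 5·3) = 53 − 55 = -2.

-2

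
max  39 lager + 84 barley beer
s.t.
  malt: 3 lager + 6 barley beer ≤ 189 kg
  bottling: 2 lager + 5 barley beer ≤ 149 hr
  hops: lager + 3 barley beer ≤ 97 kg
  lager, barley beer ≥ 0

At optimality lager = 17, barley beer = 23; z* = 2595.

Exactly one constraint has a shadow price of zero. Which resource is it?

hops

malt: 189/189 (binding)
bottling: 149/149 (binding)
hops: 86/97 (slack 11)
By complementary slackness, a constraint with positive slack has shadow price 0 → hops.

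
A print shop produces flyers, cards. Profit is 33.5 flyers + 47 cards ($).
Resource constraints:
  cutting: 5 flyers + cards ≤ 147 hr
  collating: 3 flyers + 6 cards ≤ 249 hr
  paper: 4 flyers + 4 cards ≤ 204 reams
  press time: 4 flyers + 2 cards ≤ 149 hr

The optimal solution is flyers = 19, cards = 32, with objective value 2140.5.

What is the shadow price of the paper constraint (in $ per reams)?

5

At the optimum: cutting uses 127 of 147 (slack = 20); collating uses 249 of 249 (binding); paper uses 204 of 204 (binding); press time uses 140 of 149 (slack = 9).
Since cutting, press time are not tight, their duals are 0.
The binding rows give the dual system: 3·y_collating + 4·y_paper = 33.5 and 6·y_collating + 4·y_paper = 47.
→ y_collating = 4.5 and y_paper = 5.
Shadow price of paper = 5.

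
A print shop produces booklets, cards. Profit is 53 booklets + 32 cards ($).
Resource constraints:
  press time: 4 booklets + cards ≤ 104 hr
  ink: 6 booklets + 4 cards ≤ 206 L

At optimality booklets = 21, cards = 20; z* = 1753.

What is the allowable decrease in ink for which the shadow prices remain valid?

Binding constraints: press time, ink. The basis is B = [[4,1],[6,4]] with det 10.
Per unit decrease in ink, x* moves by d = (0.1, -0.4).
The basis stays optimal until cards reaches 0; allowable decrease = 50 L.

50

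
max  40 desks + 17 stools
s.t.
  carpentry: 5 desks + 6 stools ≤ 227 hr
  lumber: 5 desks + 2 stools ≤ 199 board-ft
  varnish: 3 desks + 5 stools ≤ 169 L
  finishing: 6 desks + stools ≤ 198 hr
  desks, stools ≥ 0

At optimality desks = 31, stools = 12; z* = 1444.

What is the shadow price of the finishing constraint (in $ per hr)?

5

Binding: carpentry and finishing. Non-binding: lumber (20 unused), varnish (16 unused).
Since lumber, varnish are not tight, their duals are 0.
From A_Bᵀ y = c: 5·y_carpentry + 6·y_finishing = 40; 6·y_carpentry + 1·y_finishing = 17.
Solving: y_carpentry = 2, y_finishing = 5.
Shadow price of finishing = 5.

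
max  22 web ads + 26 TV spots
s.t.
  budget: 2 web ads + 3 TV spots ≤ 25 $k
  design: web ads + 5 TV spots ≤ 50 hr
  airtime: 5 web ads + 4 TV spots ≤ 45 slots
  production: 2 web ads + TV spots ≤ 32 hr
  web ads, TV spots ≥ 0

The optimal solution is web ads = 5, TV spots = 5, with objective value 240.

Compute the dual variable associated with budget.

Check each constraint at x*: budget 25/25 (tight); design 30/50 (slack 20); airtime 45/45 (tight); production 15/32 (slack 17).
By complementary slackness, y = 0 for the non-binding constraints.
The binding rows give the dual system: 2·y_budget + 5·y_airtime = 22 and 3·y_budget + 4·y_airtime = 26.
→ y_budget = 6 and y_airtime = 2.
Shadow price of budget = 6.

6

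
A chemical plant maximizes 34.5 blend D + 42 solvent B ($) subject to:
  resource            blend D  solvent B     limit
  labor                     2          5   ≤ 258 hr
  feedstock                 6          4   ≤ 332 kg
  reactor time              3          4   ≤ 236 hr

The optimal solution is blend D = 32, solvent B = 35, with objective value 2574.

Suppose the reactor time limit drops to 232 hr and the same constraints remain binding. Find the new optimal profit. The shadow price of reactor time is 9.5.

Δb = -4, so new z* = 2574 + (9.5)·(-4) = 2574 − 38 = 2536.

2536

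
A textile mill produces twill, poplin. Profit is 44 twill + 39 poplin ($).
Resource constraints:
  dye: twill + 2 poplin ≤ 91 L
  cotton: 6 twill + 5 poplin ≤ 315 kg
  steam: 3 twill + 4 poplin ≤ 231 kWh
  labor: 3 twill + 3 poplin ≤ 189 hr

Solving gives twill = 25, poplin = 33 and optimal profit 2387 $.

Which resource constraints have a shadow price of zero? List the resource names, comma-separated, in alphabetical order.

labor, steam

dye: 91/91 (binding)
cotton: 315/315 (binding)
steam: 207/231 (slack 24)
labor: 174/189 (slack 15)
By complementary slackness, a constraint with positive slack has shadow price 0 → labor, steam.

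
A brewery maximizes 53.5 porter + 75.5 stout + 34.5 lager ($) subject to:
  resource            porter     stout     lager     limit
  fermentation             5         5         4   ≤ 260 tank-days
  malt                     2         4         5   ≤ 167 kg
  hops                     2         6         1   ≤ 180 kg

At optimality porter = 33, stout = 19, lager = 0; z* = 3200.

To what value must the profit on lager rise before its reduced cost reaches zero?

Binding: fermentation and hops. Non-binding: malt (25 unused).
Since malt is not tight, its dual is 0.
Dual feasibility on the basic columns requires 5·y_fermentation + 2·y_hops = 53.5, 5·y_fermentation + 6·y_hops = 75.5.
→ y_fermentation = 8.5 and y_hops = 5.5.
lager enters the basis when its profit ≥ yᵀa₃ = 8.5·4 + 5.5·1 = 39.5.

39.5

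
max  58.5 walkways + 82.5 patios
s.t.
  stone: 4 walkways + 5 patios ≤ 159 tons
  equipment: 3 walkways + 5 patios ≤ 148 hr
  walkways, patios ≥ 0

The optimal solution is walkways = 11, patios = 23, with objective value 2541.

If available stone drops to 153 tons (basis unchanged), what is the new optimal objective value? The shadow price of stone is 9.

Δb = -6, so new z* = 2541 + (9)·(-6) = 2541 − 54 = 2487.

2487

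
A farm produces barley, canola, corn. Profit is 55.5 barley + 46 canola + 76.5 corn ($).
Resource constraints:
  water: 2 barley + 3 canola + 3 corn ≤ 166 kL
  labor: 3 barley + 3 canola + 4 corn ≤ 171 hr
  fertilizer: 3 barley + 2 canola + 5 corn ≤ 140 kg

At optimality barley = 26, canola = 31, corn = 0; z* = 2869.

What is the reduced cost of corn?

At the optimum: water uses 145 of 166 (slack = 21); labor uses 171 of 171 (binding); fertilizer uses 140 of 140 (binding).
Slack constraints have shadow price 0 (complementary slackness).
The binding rows give the dual system: 3·y_labor + 3·y_fertilizer = 55.5 and 3·y_labor + 2·y_fertilizer = 46.
This yields shadow prices y_labor = 9, y_fertilizer = 9.5.
Reduced cost of corn: c₃ − yᵀa₃ = 76.5 − (9·4 + 9.5·5) = 76.5 − 83.5 = -7.

-7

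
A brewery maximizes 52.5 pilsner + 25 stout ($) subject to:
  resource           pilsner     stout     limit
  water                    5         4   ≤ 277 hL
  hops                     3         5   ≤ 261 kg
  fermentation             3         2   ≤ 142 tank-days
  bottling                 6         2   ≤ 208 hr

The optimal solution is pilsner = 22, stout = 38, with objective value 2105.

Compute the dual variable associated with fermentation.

7.5

At the optimum: water uses 262 of 277 (slack = 15); hops uses 256 of 261 (slack = 5); fermentation uses 142 of 142 (binding); bottling uses 208 of 208 (binding).
Slack constraints have shadow price 0 (complementary slackness).
From A_Bᵀ y = c: 3·y_fermentation + 6·y_bottling = 52.5; 2·y_fermentation + 2·y_bottling = 25.
This yields shadow prices y_fermentation = 7.5, y_bottling = 5.
Shadow price of fermentation = 7.5.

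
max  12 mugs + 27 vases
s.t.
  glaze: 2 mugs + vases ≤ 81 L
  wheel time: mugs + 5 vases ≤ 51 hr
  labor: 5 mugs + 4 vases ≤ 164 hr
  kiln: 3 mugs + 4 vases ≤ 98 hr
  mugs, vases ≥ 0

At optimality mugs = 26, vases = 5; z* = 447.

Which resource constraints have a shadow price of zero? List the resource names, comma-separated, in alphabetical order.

glaze: 57/81 (slack 24)
wheel time: 51/51 (binding)
labor: 150/164 (slack 14)
kiln: 98/98 (binding)
By complementary slackness, a constraint with positive slack has shadow price 0 → glaze, labor.

glaze, labor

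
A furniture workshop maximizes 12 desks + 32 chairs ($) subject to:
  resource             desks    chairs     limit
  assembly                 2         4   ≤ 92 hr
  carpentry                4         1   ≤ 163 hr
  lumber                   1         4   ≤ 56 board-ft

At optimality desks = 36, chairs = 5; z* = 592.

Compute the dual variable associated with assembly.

Binding: assembly and lumber. Non-binding: carpentry (14 unused).
Since carpentry is not tight, its dual is 0.
From A_Bᵀ y = c: 2·y_assembly + 1·y_lumber = 12; 4·y_assembly + 4·y_lumber = 32.
Solving: y_assembly = 4, y_lumber = 4.
Shadow price of assembly = 4.

4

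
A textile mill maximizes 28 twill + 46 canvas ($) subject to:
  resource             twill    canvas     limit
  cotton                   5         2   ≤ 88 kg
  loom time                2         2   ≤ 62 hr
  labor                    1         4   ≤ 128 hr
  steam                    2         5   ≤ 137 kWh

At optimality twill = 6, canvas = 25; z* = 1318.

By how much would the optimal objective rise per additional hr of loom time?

8

At the optimum: cotton uses 80 of 88 (slack = 8); loom time uses 62 of 62 (binding); labor uses 106 of 128 (slack = 22); steam uses 137 of 137 (binding).
By complementary slackness, y = 0 for the non-binding constraints.
From A_Bᵀ y = c: 2·y_loom time + 2·y_steam = 28; 2·y_loom time + 5·y_steam = 46.
This yields shadow prices y_loom time = 8, y_steam = 6.
Shadow price of loom time = 8.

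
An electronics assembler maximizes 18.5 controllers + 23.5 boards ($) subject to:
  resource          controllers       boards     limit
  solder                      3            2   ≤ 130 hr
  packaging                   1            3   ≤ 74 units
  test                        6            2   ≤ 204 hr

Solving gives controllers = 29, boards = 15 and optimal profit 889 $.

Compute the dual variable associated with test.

2

Check each constraint at x*: solder 117/130 (slack 13); packaging 74/74 (tight); test 204/204 (tight).
Slack constraints have shadow price 0 (complementary slackness).
From A_Bᵀ y = c: 1·y_packaging + 6·y_test = 18.5; 3·y_packaging + 2·y_test = 23.5.
→ y_packaging = 6.5 and y_test = 2.
Shadow price of test = 2.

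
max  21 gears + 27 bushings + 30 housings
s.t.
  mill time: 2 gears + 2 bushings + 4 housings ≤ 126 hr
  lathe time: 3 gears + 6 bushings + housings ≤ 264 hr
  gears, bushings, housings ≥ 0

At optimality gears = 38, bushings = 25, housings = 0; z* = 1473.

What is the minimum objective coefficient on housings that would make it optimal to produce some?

Both mill time and lathe time are binding at x*.
Dual feasibility on the basic columns requires 2·y_mill time + 3·y_lathe time = 21, 2·y_mill time + 6·y_lathe time = 27.
Solving: y_mill time = 7.5, y_lathe time = 2.
housings enters the basis when its profit ≥ yᵀa₃ = 7.5·4 + 2·1 = 32.

32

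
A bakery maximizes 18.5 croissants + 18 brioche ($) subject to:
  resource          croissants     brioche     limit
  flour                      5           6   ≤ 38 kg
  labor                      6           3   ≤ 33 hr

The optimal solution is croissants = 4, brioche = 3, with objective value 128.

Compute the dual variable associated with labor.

1

Both flour and labor are binding at x*.
From A_Bᵀ y = c: 5·y_flour + 6·y_labor = 18.5; 6·y_flour + 3·y_labor = 18.
→ y_flour = 2.5 and y_labor = 1.
Shadow price of labor = 1.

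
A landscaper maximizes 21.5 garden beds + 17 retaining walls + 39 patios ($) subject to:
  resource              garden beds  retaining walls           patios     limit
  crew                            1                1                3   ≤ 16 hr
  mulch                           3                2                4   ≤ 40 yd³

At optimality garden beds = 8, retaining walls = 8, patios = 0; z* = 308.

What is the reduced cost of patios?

Both crew and mulch are binding at x*.
The binding rows give the dual system: 1·y_crew + 3·y_mulch = 21.5 and 1·y_crew + 2·y_mulch = 17.
This yields shadow prices y_crew = 8, y_mulch = 4.5.
Reduced cost of patios: c₃ − yᵀa₃ = 39 − (8·3 + 4.5·4) = 39 − 42 = -3.

-3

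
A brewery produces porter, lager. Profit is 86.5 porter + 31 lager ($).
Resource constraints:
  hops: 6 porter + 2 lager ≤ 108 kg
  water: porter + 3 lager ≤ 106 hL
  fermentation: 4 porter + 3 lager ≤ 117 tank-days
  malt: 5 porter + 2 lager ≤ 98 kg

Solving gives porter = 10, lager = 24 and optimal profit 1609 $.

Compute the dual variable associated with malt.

At the optimum: hops uses 108 of 108 (binding); water uses 82 of 106 (slack = 24); fermentation uses 112 of 117 (slack = 5); malt uses 98 of 98 (binding).
By complementary slackness, y = 0 for the non-binding constraints.
Dual feasibility on the basic columns requires 6·y_hops + 5·y_malt = 86.5, 2·y_hops + 2·y_malt = 31.
→ y_hops = 9 and y_malt = 6.5.
Shadow price of malt = 6.5.

6.5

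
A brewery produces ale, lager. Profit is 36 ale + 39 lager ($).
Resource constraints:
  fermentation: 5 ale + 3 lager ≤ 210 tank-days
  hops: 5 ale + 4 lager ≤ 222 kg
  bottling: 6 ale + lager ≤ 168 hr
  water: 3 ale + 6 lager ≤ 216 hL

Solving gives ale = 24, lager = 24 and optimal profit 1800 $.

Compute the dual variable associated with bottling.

At the optimum: fermentation uses 192 of 210 (slack = 18); hops uses 216 of 222 (slack = 6); bottling uses 168 of 168 (binding); water uses 216 of 216 (binding).
By complementary slackness, y = 0 for the non-binding constraints.
The binding rows give the dual system: 6·y_bottling + 3·y_water = 36 and 1·y_bottling + 6·y_water = 39.
Solving: y_bottling = 3, y_water = 6.
Shadow price of bottling = 3.

3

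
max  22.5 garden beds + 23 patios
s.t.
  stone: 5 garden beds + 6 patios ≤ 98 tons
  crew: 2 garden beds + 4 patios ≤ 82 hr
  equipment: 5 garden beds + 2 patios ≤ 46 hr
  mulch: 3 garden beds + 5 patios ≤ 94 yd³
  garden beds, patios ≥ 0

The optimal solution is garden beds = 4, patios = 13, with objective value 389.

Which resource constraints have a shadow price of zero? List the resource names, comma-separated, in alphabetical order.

crew, mulch

stone: 98/98 (binding)
crew: 60/82 (slack 22)
equipment: 46/46 (binding)
mulch: 77/94 (slack 17)
By complementary slackness, a constraint with positive slack has shadow price 0 → crew, mulch.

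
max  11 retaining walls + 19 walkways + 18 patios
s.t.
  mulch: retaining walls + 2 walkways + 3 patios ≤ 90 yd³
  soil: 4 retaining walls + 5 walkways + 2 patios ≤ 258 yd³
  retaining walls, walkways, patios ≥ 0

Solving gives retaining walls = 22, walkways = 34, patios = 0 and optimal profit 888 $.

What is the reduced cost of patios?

-5

At the optimum: mulch uses 90 of 90 (binding); soil uses 258 of 258 (binding).
From A_Bᵀ y = c: 1·y_mulch + 4·y_soil = 11; 2·y_mulch + 5·y_soil = 19.
Solving: y_mulch = 7, y_soil = 1.
Reduced cost of patios: c₃ − yᵀa₃ = 18 − (7·3 + 1·2) = 18 − 23 = -5.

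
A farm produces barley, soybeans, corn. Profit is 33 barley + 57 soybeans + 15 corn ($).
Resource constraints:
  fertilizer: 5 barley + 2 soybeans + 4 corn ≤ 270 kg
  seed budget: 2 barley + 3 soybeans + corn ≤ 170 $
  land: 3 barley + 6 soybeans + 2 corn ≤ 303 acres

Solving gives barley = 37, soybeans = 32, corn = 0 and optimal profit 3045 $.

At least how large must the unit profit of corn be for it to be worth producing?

Binding: seed budget and land. Non-binding: fertilizer (21 unused).
By complementary slackness, y = 0 for the non-binding constraint.
Dual feasibility on the basic columns requires 2·y_seed budget + 3·y_land = 33, 3·y_seed budget + 6·y_land = 57.
Solving: y_seed budget = 9, y_land = 5.
corn enters the basis when its profit ≥ yᵀa₃ = 9·1 + 5·2 = 19.

19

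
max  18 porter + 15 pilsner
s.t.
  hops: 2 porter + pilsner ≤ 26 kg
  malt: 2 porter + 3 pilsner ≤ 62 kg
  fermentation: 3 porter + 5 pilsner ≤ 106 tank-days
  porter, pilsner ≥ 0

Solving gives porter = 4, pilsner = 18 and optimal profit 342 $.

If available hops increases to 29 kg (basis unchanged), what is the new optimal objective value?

360

Check each constraint at x*: hops 26/26 (tight); malt 62/62 (tight); fermentation 102/106 (slack 4).
Since fermentation is not tight, its dual is 0.
Dual feasibility on the basic columns requires 2·y_hops + 2·y_malt = 18, 1·y_hops + 3·y_malt = 15.
→ y_hops = 6 and y_malt = 3.
Δz = y_hops·Δb = 6 × (3) = 18, so new z* = 342 + 18 = 360.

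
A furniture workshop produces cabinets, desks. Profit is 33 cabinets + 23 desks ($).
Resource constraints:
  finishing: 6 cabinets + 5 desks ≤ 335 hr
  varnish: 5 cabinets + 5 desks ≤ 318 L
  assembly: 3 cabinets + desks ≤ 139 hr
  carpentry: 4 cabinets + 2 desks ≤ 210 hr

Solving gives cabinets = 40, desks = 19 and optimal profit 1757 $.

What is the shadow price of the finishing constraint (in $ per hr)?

4

Check each constraint at x*: finishing 335/335 (tight); varnish 295/318 (slack 23); assembly 139/139 (tight); carpentry 198/210 (slack 12).
Slack constraints have shadow price 0 (complementary slackness).
The binding rows give the dual system: 6·y_finishing + 3·y_assembly = 33 and 5·y_finishing + 1·y_assembly = 23.
→ y_finishing = 4 and y_assembly = 3.
Shadow price of finishing = 4.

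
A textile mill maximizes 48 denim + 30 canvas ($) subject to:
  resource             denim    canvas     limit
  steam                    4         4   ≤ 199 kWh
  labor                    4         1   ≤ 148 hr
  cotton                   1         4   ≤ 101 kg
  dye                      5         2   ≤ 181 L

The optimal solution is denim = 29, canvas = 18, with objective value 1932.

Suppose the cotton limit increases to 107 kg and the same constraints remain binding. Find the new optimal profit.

1950

At the optimum: steam uses 188 of 199 (slack = 11); labor uses 134 of 148 (slack = 14); cotton uses 101 of 101 (binding); dye uses 181 of 181 (binding).
Slack constraints have shadow price 0 (complementary slackness).
Dual feasibility on the basic columns requires 1·y_cotton + 5·y_dye = 48, 4·y_cotton + 2·y_dye = 30.
This yields shadow prices y_cotton = 3, y_dye = 9.
Δz = y_cotton·Δb = 3 × (6) = 18, so new z* = 1932 + 18 = 1950.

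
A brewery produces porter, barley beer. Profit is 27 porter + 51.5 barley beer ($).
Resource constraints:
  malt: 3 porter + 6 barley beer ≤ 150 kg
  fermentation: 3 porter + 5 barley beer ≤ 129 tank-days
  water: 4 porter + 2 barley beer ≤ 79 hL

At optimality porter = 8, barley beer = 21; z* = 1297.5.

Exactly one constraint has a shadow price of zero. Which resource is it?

malt: 150/150 (binding)
fermentation: 129/129 (binding)
water: 74/79 (slack 5)
By complementary slackness, a constraint with positive slack has shadow price 0 → water.

water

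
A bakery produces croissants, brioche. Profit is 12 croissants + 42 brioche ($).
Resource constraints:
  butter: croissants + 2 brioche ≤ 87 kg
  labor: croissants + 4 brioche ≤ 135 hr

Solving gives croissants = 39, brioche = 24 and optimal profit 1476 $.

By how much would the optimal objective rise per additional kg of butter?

3

Both butter and labor are binding at x*.
The binding rows give the dual system: 1·y_butter + 1·y_labor = 12 and 2·y_butter + 4·y_labor = 42.
Solving: y_butter = 3, y_labor = 9.
Shadow price of butter = 3.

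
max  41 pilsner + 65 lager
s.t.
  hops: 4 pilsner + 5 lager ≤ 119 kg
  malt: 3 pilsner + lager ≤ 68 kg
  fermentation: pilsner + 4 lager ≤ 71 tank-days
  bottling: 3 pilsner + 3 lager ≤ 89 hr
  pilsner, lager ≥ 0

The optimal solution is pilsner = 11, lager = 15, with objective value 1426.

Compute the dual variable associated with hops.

Check each constraint at x*: hops 119/119 (tight); malt 48/68 (slack 20); fermentation 71/71 (tight); bottling 78/89 (slack 11).
Slack constraints have shadow price 0 (complementary slackness).
The binding rows give the dual system: 4·y_hops + 1·y_fermentation = 41 and 5·y_hops + 4·y_fermentation = 65.
→ y_hops = 9 and y_fermentation = 5.
Shadow price of hops = 9.

9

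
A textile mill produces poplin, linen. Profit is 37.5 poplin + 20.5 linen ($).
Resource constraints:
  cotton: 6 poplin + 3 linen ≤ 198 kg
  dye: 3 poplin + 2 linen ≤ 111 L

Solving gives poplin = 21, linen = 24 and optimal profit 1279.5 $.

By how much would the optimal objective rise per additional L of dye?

3.5

At the optimum: cotton uses 198 of 198 (binding); dye uses 111 of 111 (binding).
Dual feasibility on the basic columns requires 6·y_cotton + 3·y_dye = 37.5, 3·y_cotton + 2·y_dye = 20.5.
This yields shadow prices y_cotton = 4.5, y_dye = 3.5.
Shadow price of dye = 3.5.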